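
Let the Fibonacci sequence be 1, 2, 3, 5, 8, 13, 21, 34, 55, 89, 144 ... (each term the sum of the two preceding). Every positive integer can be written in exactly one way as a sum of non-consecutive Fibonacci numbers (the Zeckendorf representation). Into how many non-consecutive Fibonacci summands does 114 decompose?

4

114 − 89 = 25
25 − 21 = 4
4 − 3 = 1
1 − 1 = 0
114 = 89 + 21 + 3 + 1, which has 4 terms.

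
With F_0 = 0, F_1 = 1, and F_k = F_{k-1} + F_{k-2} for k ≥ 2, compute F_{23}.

28657

Iterating the recurrence up to F_{17} = 1597 and F_{16} = 987:
F_{18} = F_{17} + F_{16} = 1597 + 987 = 2584
F_{19} = F_{18} + F_{17} = 2584 + 1597 = 4181
F_{20} = F_{19} + F_{18} = 4181 + 2584 = 6765
F_{21} = F_{20} + F_{19} = 6765 + 4181 = 10946
F_{22} = F_{21} + F_{20} = 10946 + 6765 = 17711
F_{23} = F_{22} + F_{21} = 17711 + 10946 = 28657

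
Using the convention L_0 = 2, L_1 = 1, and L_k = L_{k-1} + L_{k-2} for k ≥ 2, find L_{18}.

5778

Iterating the recurrence up to L_{14} = 843 and L_{13} = 521:
L_{15} = L_{14} + L_{13} = 843 + 521 = 1364
L_{16} = L_{15} + L_{14} = 1364 + 843 = 2207
L_{17} = L_{16} + L_{15} = 2207 + 1364 = 3571
L_{18} = L_{17} + L_{16} = 3571 + 2207 = 5778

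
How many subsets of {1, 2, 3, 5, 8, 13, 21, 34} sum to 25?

25 = 21+3+1 = 13+8+3+1 — 2 representations.

2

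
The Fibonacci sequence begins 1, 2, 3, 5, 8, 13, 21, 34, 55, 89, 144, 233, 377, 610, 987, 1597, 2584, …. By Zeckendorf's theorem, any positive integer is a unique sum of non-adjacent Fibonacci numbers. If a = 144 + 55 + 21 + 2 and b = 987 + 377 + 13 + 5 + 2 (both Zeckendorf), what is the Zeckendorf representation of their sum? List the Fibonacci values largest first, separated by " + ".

1597 + 8 + 1

The two numbers are 222 and 1384, so their sum is 1606.
take 1597 (≤ 1606); 1606 − 1597 = 9
take 8 (≤ 9); 9 − 8 = 1
take 1 (≤ 1); 1 − 1 = 0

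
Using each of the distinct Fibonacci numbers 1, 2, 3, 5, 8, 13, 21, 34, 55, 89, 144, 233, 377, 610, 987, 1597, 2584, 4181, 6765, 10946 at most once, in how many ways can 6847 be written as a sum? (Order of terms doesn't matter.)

Starting from the Zeckendorf form and repeatedly splitting a term F_k into F_{k−1} + F_{k−2} (when neither is already used) reaches every representation.
6847 = 6765+55+21+5+1 = 6765+55+21+3+2+1 = 6765+55+13+8+5+1 = … (29 more), for 32 in all.

32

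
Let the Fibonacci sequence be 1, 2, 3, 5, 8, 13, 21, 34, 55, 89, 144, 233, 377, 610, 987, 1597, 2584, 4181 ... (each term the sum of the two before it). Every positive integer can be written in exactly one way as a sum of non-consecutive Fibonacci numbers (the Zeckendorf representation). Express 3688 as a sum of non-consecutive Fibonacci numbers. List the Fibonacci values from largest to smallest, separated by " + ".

2584 + 987 + 89 + 21 + 5 + 2

3688 − 2584 = 1104
1104 − 987 = 117
117 − 89 = 28
28 − 21 = 7
7 − 5 = 2
2 − 2 = 0
So 3688 = 2584 + 987 + 89 + 21 + 5 + 2, with no two terms consecutive in the sequence.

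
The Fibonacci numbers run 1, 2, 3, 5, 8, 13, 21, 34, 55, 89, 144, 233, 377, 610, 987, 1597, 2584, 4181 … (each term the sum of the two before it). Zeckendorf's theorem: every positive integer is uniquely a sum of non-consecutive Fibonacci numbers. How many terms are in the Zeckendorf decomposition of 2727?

6

Greedy algorithm:
largest Fibonacci ≤ 2727 is 2584; 2727 − 2584 = 143
largest Fibonacci ≤ 143 is 89; 143 − 89 = 54
largest Fibonacci ≤ 54 is 34; 54 − 34 = 20
largest Fibonacci ≤ 20 is 13; 20 − 13 = 7
largest Fibonacci ≤ 7 is 5; 7 − 5 = 2
largest Fibonacci ≤ 2 is 2; 2 − 2 = 0
2727 = 2584 + 89 + 34 + 13 + 5 + 2, which has 6 terms.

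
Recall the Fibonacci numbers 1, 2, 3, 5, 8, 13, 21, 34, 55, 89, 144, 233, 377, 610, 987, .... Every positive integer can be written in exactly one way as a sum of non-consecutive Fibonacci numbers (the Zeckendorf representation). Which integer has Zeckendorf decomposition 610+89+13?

610+89+13 = 712.

712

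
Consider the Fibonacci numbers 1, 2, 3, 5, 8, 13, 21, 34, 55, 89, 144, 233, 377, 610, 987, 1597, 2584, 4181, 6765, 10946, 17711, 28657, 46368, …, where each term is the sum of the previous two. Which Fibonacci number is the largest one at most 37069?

28657

28657 ≤ 37069 < 46368, so the largest Fibonacci number not exceeding 37069 is 28657.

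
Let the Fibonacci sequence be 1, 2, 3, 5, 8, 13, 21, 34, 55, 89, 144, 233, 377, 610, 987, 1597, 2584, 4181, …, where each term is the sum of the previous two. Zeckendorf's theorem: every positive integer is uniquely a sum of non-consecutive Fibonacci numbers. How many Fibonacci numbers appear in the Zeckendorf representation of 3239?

5

Greedy algorithm:
3239: greatest Fibonacci not exceeding it is 2584, leaving 655
655: greatest Fibonacci not exceeding it is 610, leaving 45
45: greatest Fibonacci not exceeding it is 34, leaving 11
11: greatest Fibonacci not exceeding it is 8, leaving 3
3: greatest Fibonacci not exceeding it is 3, leaving 0
3239 = 2584 + 610 + 34 + 8 + 3, which has 5 terms.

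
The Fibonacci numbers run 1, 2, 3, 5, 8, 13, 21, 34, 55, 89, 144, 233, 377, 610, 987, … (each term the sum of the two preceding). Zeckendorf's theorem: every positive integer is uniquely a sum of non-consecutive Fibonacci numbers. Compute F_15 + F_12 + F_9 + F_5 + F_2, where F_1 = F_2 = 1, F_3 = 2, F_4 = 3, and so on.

F_15 + F_12 + F_9 + F_5 + F_2 = 610 + 144 + 34 + 5 + 1 = 794.

794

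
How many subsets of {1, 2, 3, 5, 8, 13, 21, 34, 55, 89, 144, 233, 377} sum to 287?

287 = 233+34+13+5+2 = 144+89+34+13+5+2 — 2 representations.

2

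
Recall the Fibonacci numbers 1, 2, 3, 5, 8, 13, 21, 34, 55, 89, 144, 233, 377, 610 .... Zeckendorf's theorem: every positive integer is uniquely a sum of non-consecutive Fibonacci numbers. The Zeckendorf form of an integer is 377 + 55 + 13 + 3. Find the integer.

377 + 55 + 13 + 3 = 448.

448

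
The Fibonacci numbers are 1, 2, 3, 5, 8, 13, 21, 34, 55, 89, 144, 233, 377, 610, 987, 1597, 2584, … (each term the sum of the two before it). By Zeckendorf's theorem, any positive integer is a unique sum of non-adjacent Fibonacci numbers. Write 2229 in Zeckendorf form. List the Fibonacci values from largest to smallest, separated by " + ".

subtract 1597 from 2229: 632 remains
subtract 610 from 632: 22 remains
subtract 21 from 22: 1 remains
subtract 1 from 1: 0 remains
So 2229 = 1597 + 610 + 21 + 1, with no two terms consecutive in the sequence.

1597 + 610 + 21 + 1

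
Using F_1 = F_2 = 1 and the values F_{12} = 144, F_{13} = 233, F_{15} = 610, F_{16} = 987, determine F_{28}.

By the addition formula F_{m+n} = F_m F_{n+1} + F_{m−1} F_n with m=13, n=15: F_{28} = 233·987 + 144·610 = 229971 + 87840 = 317811.

317811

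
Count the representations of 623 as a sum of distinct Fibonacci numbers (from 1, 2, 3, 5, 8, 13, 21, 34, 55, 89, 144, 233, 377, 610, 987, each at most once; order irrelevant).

Each representation comes from the Zeckendorf form by replacing some F_k with F_{k−1} + F_{k−2} where possible.
623 = 610+13 = 610+8+5 = 377+233+13 = 610+8+3+2 = 377+233+8+5 = … (9 more), for 14 in all.

14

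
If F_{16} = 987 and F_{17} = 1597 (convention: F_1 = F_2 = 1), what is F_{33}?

3524578

By F_{2k+1} = F_k² + F_{k+1}²: F_{33} = 987² + 1597² = 974169 + 2550409 = 3524578.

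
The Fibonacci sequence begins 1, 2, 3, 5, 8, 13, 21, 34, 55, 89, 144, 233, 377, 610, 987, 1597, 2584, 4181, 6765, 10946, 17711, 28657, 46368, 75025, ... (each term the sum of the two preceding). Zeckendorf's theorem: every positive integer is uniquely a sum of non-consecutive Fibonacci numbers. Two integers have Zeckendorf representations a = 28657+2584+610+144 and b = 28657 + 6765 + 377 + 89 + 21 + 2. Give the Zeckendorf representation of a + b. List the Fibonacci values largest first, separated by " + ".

46368 + 17711 + 2584 + 987 + 233 + 21 + 2

The two numbers are 31995 and 35911, so their sum is 67906.
Greedy algorithm:
take 46368 (≤ 67906); 67906 − 46368 = 21538
take 17711 (≤ 21538); 21538 − 17711 = 3827
take 2584 (≤ 3827); 3827 − 2584 = 1243
take 987 (≤ 1243); 1243 − 987 = 256
take 233 (≤ 256); 256 − 233 = 23
take 21 (≤ 23); 23 − 21 = 2
take 2 (≤ 2); 2 − 2 = 0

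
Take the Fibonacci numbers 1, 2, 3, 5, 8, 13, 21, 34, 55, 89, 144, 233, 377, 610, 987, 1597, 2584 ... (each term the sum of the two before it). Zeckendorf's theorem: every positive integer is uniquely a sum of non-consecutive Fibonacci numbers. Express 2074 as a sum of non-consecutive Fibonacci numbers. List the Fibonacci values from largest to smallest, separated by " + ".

1597 + 377 + 89 + 8 + 3

take 1597 (≤ 2074); 2074 − 1597 = 477
take 377 (≤ 477); 477 − 377 = 100
take 89 (≤ 100); 100 − 89 = 11
take 8 (≤ 11); 11 − 8 = 3
take 3 (≤ 3); 3 − 3 = 0
So 2074 = 1597 + 377 + 89 + 8 + 3, with no two terms consecutive in the sequence.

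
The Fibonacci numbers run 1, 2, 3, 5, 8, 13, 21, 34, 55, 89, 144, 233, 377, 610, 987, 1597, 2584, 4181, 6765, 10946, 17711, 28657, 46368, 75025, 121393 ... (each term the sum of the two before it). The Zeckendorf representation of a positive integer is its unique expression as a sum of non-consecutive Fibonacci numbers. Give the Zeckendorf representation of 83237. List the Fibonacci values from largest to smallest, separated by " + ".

75025 + 6765 + 987 + 377 + 55 + 21 + 5 + 2

largest Fibonacci ≤ 83237 is 75025; 83237 − 75025 = 8212
largest Fibonacci ≤ 8212 is 6765; 8212 − 6765 = 1447
largest Fibonacci ≤ 1447 is 987; 1447 − 987 = 460
largest Fibonacci ≤ 460 is 377; 460 − 377 = 83
largest Fibonacci ≤ 83 is 55; 83 − 55 = 28
largest Fibonacci ≤ 28 is 21; 28 − 21 = 7
largest Fibonacci ≤ 7 is 5; 7 − 5 = 2
largest Fibonacci ≤ 2 is 2; 2 − 2 = 0
So 83237 = 75025 + 6765 + 987 + 377 + 55 + 21 + 5 + 2, with no two terms consecutive in the sequence.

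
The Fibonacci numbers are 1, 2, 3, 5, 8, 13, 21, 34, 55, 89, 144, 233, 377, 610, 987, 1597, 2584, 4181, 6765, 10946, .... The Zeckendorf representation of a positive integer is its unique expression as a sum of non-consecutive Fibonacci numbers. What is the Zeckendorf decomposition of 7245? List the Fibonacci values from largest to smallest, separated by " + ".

7245 − 6765 = 480
480 − 377 = 103
103 − 89 = 14
14 − 13 = 1
1 − 1 = 0
So 7245 = 6765 + 377 + 89 + 13 + 1, with no two terms consecutive in the sequence.

6765 + 377 + 89 + 13 + 1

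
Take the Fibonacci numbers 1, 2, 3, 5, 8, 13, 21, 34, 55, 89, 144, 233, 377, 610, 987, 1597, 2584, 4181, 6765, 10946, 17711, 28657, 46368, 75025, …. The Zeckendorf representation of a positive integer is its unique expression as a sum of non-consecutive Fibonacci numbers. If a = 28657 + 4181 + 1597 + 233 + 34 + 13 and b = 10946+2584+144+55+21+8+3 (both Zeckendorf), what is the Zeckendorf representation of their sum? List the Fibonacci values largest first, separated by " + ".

The two numbers are 34715 and 13761, so their sum is 48476.
Greedy algorithm:
largest Fibonacci ≤ 48476 is 46368; 48476 − 46368 = 2108
largest Fibonacci ≤ 2108 is 1597; 2108 − 1597 = 511
largest Fibonacci ≤ 511 is 377; 511 − 377 = 134
largest Fibonacci ≤ 134 is 89; 134 − 89 = 45
largest Fibonacci ≤ 45 is 34; 45 − 34 = 11
largest Fibonacci ≤ 11 is 8; 11 − 8 = 3
largest Fibonacci ≤ 3 is 3; 3 − 3 = 0

46368 + 1597 + 377 + 89 + 34 + 8 + 3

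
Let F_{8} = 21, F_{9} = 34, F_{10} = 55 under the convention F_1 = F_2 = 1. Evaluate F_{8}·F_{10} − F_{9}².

21·55 − 34² = 1155 − 1156 = -1. (Cassini's identity: F_{k−1}F_{k+1} − F_k² = (−1)^k.)

-1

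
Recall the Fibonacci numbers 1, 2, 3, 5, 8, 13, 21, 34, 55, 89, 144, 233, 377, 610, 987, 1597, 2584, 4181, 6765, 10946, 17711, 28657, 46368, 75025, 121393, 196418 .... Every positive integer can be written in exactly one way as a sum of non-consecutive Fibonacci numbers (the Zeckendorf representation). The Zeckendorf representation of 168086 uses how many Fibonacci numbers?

largest Fibonacci ≤ 168086 is 121393; 168086 − 121393 = 46693
largest Fibonacci ≤ 46693 is 46368; 46693 − 46368 = 325
largest Fibonacci ≤ 325 is 233; 325 − 233 = 92
largest Fibonacci ≤ 92 is 89; 92 − 89 = 3
largest Fibonacci ≤ 3 is 3; 3 − 3 = 0
168086 = 121393 + 46368 + 233 + 89 + 3, which has 5 terms.

5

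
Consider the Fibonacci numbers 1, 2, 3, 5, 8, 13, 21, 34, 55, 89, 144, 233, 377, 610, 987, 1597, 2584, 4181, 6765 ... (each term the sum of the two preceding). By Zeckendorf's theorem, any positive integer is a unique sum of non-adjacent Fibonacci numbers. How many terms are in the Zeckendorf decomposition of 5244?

4

Greedily peel off the largest Fibonacci term at each step:
4181 ≤ 5244 < 6765, so take 4181; remainder 1063
987 ≤ 1063 < 1597, so take 987; remainder 76
55 ≤ 76 < 89, so take 55; remainder 21
21 ≤ 21 < 34, so take 21; remainder 0
5244 = 4181 + 987 + 55 + 21, which has 4 terms.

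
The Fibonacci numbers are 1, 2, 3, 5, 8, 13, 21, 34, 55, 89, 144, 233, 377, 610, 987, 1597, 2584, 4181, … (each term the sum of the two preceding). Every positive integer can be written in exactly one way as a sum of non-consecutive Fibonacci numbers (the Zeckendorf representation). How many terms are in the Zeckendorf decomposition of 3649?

Greedily peel off the largest Fibonacci term at each step:
2584 ≤ 3649 < 4181, so take 2584; remainder 1065
987 ≤ 1065 < 1597, so take 987; remainder 78
55 ≤ 78 < 89, so take 55; remainder 23
21 ≤ 23 < 34, so take 21; remainder 2
2 ≤ 2 < 3, so take 2; remainder 0
3649 = 2584 + 987 + 55 + 21 + 2, which has 5 terms.

5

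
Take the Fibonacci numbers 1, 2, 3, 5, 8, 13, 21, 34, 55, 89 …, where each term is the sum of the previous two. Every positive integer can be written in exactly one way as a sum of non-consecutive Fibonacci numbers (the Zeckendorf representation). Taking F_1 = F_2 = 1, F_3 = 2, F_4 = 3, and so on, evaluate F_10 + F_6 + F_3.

65

F_10 + F_6 + F_3 = 55 + 8 + 2 = 65.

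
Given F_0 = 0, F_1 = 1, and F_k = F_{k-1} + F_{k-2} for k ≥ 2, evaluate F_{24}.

Iterating the recurrence up to F_{17} = 1597 and F_{16} = 987:
F_{18} = F_{17} + F_{16} = 1597 + 987 = 2584
F_{19} = F_{18} + F_{17} = 2584 + 1597 = 4181
F_{20} = F_{19} + F_{18} = 4181 + 2584 = 6765
F_{21} = F_{20} + F_{19} = 6765 + 4181 = 10946
F_{22} = F_{21} + F_{20} = 10946 + 6765 = 17711
F_{23} = F_{22} + F_{21} = 17711 + 10946 = 28657
F_{24} = F_{23} + F_{22} = 28657 + 17711 = 46368

46368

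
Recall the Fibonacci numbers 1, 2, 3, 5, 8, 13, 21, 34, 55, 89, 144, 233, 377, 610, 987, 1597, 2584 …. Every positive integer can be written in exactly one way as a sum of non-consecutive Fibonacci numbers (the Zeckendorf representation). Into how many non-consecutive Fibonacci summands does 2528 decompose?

Greedy algorithm:
2528 − 1597 = 931
931 − 610 = 321
321 − 233 = 88
88 − 55 = 33
33 − 21 = 12
12 − 8 = 4
4 − 3 = 1
1 − 1 = 0
2528 = 1597 + 610 + 233 + 55 + 21 + 8 + 3 + 1, which has 8 terms.

8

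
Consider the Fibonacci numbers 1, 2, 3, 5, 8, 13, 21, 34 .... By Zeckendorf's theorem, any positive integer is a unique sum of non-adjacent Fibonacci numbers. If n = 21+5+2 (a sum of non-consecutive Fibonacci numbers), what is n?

28

21+5+2 = 28.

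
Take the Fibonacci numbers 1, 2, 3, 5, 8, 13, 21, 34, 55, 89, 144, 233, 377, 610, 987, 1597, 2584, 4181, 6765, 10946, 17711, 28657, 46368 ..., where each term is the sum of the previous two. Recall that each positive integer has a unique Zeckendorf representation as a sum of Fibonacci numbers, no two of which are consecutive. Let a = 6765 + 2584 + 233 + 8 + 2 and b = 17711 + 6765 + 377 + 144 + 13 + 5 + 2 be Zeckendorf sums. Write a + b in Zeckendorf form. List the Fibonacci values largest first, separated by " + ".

28657 + 4181 + 1597 + 144 + 21 + 8 + 1

The two numbers are 9592 and 25017, so their sum is 34609.
largest Fibonacci ≤ 34609 is 28657; 34609 − 28657 = 5952
largest Fibonacci ≤ 5952 is 4181; 5952 − 4181 = 1771
largest Fibonacci ≤ 1771 is 1597; 1771 − 1597 = 174
largest Fibonacci ≤ 174 is 144; 174 − 144 = 30
largest Fibonacci ≤ 30 is 21; 30 − 21 = 9
largest Fibonacci ≤ 9 is 8; 9 − 8 = 1
largest Fibonacci ≤ 1 is 1; 1 − 1 = 0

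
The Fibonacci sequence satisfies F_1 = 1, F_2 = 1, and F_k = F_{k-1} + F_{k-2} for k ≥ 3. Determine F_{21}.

10946

Iterating the recurrence up to F_{15} = 610 and F_{14} = 377:
F_{16} = F_{15} + F_{14} = 610 + 377 = 987
F_{17} = F_{16} + F_{15} = 987 + 610 = 1597
F_{18} = F_{17} + F_{16} = 1597 + 987 = 2584
F_{19} = F_{18} + F_{17} = 2584 + 1597 = 4181
F_{20} = F_{19} + F_{18} = 4181 + 2584 = 6765
F_{21} = F_{20} + F_{19} = 6765 + 4181 = 10946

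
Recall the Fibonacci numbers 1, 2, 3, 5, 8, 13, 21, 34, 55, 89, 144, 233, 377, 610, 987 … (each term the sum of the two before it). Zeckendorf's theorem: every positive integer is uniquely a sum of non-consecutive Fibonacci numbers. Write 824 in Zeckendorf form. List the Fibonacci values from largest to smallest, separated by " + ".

610 ≤ 824 < 987, so take 610; remainder 214
144 ≤ 214 < 233, so take 144; remainder 70
55 ≤ 70 < 89, so take 55; remainder 15
13 ≤ 15 < 21, so take 13; remainder 2
2 ≤ 2 < 3, so take 2; remainder 0
So 824 = 610 + 144 + 55 + 13 + 2, with no two terms consecutive in the sequence.

610 + 144 + 55 + 13 + 2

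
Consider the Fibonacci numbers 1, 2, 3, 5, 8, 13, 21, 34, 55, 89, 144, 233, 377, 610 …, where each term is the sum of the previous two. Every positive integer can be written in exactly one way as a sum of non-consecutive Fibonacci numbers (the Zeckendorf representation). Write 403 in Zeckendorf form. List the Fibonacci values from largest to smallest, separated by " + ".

377 + 21 + 5

Greedy algorithm:
403 − 377 = 26
26 − 21 = 5
5 − 5 = 0
So 403 = 377 + 21 + 5, with no two terms consecutive in the sequence.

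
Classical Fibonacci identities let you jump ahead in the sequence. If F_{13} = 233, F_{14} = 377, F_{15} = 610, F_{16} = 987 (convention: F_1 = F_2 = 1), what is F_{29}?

By the addition formula F_{m+n} = F_m F_{n+1} + F_{m−1} F_n with m=16, n=13: F_{29} = 987·377 + 610·233 = 372099 + 142130 = 514229.

514229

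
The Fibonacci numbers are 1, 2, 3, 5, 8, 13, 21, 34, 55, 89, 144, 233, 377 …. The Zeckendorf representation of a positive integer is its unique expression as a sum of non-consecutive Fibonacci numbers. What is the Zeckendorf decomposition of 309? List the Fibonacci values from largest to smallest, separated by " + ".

233 + 55 + 21

Repeatedly subtract the largest Fibonacci number that fits:
take 233 (≤ 309); 309 − 233 = 76
take 55 (≤ 76); 76 − 55 = 21
take 21 (≤ 21); 21 − 21 = 0
So 309 = 233 + 55 + 21, with no two terms consecutive in the sequence.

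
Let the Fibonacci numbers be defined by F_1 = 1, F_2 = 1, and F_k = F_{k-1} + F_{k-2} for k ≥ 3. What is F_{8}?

21

F_{2} = F_{1} + F_{0} = 1 + 0 = 1
F_{3} = F_{2} + F_{1} = 1 + 1 = 2
F_{4} = F_{3} + F_{2} = 2 + 1 = 3
F_{5} = F_{4} + F_{3} = 3 + 2 = 5
F_{6} = F_{5} + F_{4} = 5 + 3 = 8
F_{7} = F_{6} + F_{5} = 8 + 5 = 13
F_{8} = F_{7} + F_{6} = 13 + 8 = 21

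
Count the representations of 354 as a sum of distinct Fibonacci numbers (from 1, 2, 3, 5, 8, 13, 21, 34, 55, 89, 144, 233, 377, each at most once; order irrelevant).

Starting from the Zeckendorf form and repeatedly splitting a term F_k into F_{k−1} + F_{k−2} (when neither is already used) reaches every representation.
354 = 233+89+21+8+3 = 233+89+21+8+2+1 = 233+55+34+21+8+3 = … (9 more), for 12 in all.

12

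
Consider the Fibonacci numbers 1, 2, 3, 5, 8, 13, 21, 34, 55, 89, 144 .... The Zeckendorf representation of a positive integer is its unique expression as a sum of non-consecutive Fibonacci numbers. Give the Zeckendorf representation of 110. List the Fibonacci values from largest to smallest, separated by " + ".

110 − 89 = 21
21 − 21 = 0
So 110 = 89 + 21, with no two terms consecutive in the sequence.

89 + 21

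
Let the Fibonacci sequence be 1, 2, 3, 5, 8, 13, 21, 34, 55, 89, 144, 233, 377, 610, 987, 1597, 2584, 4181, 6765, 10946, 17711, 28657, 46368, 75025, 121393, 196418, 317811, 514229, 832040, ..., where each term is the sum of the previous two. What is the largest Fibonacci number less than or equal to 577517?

514229

514229 ≤ 577517 < 832040, so the largest Fibonacci number not exceeding 577517 is 514229.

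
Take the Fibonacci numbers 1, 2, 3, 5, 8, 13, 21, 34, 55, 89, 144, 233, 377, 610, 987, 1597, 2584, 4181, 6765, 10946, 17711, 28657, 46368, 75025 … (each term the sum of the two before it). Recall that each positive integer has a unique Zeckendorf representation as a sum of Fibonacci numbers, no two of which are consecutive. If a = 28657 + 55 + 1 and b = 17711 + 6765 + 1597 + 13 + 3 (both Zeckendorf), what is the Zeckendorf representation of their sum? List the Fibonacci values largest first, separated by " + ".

The two numbers are 28713 and 26089, so their sum is 54802.
subtract 46368 from 54802: 8434 remains
subtract 6765 from 8434: 1669 remains
subtract 1597 from 1669: 72 remains
subtract 55 from 72: 17 remains
subtract 13 from 17: 4 remains
subtract 3 from 4: 1 remains
subtract 1 from 1: 0 remains

46368 + 6765 + 1597 + 55 + 13 + 3 + 1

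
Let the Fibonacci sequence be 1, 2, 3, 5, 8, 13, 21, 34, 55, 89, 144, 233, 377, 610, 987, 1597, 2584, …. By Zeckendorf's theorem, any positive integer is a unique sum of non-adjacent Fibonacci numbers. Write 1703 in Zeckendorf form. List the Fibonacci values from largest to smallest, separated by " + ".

1597 + 89 + 13 + 3 + 1

1703: greatest Fibonacci not exceeding it is 1597, leaving 106
106: greatest Fibonacci not exceeding it is 89, leaving 17
17: greatest Fibonacci not exceeding it is 13, leaving 4
4: greatest Fibonacci not exceeding it is 3, leaving 1
1: greatest Fibonacci not exceeding it is 1, leaving 0
So 1703 = 1597 + 89 + 13 + 3 + 1, with no two terms consecutive in the sequence.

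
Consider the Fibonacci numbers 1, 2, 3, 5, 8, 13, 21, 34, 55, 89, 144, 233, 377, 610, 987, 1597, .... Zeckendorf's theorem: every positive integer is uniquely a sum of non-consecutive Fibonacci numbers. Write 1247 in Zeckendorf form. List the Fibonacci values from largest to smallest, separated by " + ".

987 + 233 + 21 + 5 + 1

take 987 (≤ 1247); 1247 − 987 = 260
take 233 (≤ 260); 260 − 233 = 27
take 21 (≤ 27); 27 − 21 = 6
take 5 (≤ 6); 6 − 5 = 1
take 1 (≤ 1); 1 − 1 = 0
So 1247 = 987 + 233 + 21 + 5 + 1, with no two terms consecutive in the sequence.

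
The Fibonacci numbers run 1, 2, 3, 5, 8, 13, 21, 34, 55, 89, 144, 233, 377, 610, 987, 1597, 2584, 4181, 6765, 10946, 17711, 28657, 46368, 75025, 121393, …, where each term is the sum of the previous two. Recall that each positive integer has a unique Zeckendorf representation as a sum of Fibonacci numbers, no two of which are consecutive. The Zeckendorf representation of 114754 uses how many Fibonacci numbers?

6

75025 ≤ 114754 < 121393, so take 75025; remainder 39729
28657 ≤ 39729 < 46368, so take 28657; remainder 11072
10946 ≤ 11072 < 17711, so take 10946; remainder 126
89 ≤ 126 < 144, so take 89; remainder 37
34 ≤ 37 < 55, so take 34; remainder 3
3 ≤ 3 < 5, so take 3; remainder 0
114754 = 75025 + 28657 + 10946 + 89 + 34 + 3, which has 6 terms.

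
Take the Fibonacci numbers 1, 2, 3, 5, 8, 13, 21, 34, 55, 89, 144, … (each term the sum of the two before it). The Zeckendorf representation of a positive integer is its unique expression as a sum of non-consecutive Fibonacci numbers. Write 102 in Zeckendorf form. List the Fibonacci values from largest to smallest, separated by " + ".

Greedily peel off the largest Fibonacci term at each step:
largest Fibonacci ≤ 102 is 89; 102 − 89 = 13
largest Fibonacci ≤ 13 is 13; 13 − 13 = 0
So 102 = 89 + 13, with no two terms consecutive in the sequence.

89 + 13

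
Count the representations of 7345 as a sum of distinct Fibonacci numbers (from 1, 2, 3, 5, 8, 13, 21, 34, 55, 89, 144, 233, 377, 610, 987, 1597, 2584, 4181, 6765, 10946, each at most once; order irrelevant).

Each representation comes from the Zeckendorf form by replacing some F_k with F_{k−1} + F_{k−2} where possible.
7345 = 6765+377+144+55+3+1 = 6765+377+144+34+21+3+1 = 4181+2584+377+144+55+3+1 = 6765+377+144+34+13+8+3+1 = … (19 more), for 23 in all.

23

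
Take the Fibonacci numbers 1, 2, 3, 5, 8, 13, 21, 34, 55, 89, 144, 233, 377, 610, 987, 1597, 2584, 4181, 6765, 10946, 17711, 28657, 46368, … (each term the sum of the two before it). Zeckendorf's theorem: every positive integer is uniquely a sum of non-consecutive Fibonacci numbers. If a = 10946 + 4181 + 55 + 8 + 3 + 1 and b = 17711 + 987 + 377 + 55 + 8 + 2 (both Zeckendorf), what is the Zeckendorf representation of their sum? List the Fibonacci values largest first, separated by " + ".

28657 + 4181 + 987 + 377 + 89 + 34 + 8 + 1

The two numbers are 15194 and 19140, so their sum is 34334.
Greedy algorithm:
28657 ≤ 34334 < 46368, so take 28657; remainder 5677
4181 ≤ 5677 < 6765, so take 4181; remainder 1496
987 ≤ 1496 < 1597, so take 987; remainder 509
377 ≤ 509 < 610, so take 377; remainder 132
89 ≤ 132 < 144, so take 89; remainder 43
34 ≤ 43 < 55, so take 34; remainder 9
8 ≤ 9 < 13, so take 8; remainder 1
1 ≤ 1 < 2, so take 1; remainder 0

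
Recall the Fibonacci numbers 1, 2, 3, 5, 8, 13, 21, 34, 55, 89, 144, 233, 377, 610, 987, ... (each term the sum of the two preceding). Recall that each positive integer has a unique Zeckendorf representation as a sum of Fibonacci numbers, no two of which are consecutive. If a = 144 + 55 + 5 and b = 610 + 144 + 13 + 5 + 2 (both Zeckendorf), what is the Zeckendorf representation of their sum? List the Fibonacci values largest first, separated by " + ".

610 + 233 + 89 + 34 + 8 + 3 + 1

The two numbers are 204 and 774, so their sum is 978.
Greedily peel off the largest Fibonacci term at each step:
978 − 610 = 368
368 − 233 = 135
135 − 89 = 46
46 − 34 = 12
12 − 8 = 4
4 − 3 = 1
1 − 1 = 0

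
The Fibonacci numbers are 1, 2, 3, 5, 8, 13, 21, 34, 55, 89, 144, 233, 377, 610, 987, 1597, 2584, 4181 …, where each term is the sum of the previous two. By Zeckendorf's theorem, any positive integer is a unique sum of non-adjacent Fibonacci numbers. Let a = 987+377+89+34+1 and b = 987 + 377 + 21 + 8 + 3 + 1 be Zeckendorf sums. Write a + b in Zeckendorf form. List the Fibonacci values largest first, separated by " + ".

The two numbers are 1488 and 1397, so their sum is 2885.
2885: greatest Fibonacci not exceeding it is 2584, leaving 301
301: greatest Fibonacci not exceeding it is 233, leaving 68
68: greatest Fibonacci not exceeding it is 55, leaving 13
13: greatest Fibonacci not exceeding it is 13, leaving 0

2584 + 233 + 55 + 13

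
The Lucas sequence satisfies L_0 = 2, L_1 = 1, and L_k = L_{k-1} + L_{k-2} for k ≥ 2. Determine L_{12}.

322

Iterating the recurrence up to L_{8} = 47 and L_{7} = 29:
L_{9} = L_{8} + L_{7} = 47 + 29 = 76
L_{10} = L_{9} + L_{8} = 76 + 47 = 123
L_{11} = L_{10} + L_{9} = 123 + 76 = 199
L_{12} = L_{11} + L_{10} = 199 + 123 = 322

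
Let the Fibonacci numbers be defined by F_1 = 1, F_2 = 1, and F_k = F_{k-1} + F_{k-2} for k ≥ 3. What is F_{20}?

Iterating the recurrence up to F_{13} = 233 and F_{12} = 144:
F_{14} = F_{13} + F_{12} = 233 + 144 = 377
F_{15} = F_{14} + F_{13} = 377 + 233 = 610
F_{16} = F_{15} + F_{14} = 610 + 377 = 987
F_{17} = F_{16} + F_{15} = 987 + 610 = 1597
F_{18} = F_{17} + F_{16} = 1597 + 987 = 2584
F_{19} = F_{18} + F_{17} = 2584 + 1597 = 4181
F_{20} = F_{19} + F_{18} = 4181 + 2584 = 6765

6765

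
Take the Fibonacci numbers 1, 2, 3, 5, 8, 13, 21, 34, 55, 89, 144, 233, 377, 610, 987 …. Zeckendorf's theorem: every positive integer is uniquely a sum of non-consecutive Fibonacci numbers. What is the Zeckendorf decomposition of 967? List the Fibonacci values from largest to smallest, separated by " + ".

take 610 (≤ 967); 967 − 610 = 357
take 233 (≤ 357); 357 − 233 = 124
take 89 (≤ 124); 124 − 89 = 35
take 34 (≤ 35); 35 − 34 = 1
take 1 (≤ 1); 1 − 1 = 0
So 967 = 610 + 233 + 89 + 34 + 1, with no two terms consecutive in the sequence.

610 + 233 + 89 + 34 + 1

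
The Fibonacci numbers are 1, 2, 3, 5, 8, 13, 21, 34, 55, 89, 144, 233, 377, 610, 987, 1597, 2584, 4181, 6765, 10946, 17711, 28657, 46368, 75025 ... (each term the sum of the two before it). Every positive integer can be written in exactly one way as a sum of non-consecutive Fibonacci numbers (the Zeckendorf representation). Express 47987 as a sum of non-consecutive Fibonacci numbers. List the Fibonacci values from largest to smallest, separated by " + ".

46368 + 1597 + 21 + 1

47987 − 46368 = 1619
1619 − 1597 = 22
22 − 21 = 1
1 − 1 = 0
So 47987 = 46368 + 1597 + 21 + 1, with no two terms consecutive in the sequence.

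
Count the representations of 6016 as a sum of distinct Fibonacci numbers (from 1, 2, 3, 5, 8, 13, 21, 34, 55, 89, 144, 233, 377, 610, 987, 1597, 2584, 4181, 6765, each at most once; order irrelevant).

Each representation comes from the Zeckendorf form by replacing some F_k with F_{k−1} + F_{k−2} where possible.
6016 = 4181+1597+233+5 = 4181+1597+233+3+2 = 4181+1597+144+89+5 = 4181+987+610+233+5 = 4181+1597+144+89+3+2 = … (36 more), for 41 in all.

41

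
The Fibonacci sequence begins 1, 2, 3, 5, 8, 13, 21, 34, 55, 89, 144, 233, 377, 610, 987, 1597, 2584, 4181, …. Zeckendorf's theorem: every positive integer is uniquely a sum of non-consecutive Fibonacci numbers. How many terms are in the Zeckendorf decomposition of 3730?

Greedily peel off the largest Fibonacci term at each step:
2584 ≤ 3730 < 4181, so take 2584; remainder 1146
987 ≤ 1146 < 1597, so take 987; remainder 159
144 ≤ 159 < 233, so take 144; remainder 15
13 ≤ 15 < 21, so take 13; remainder 2
2 ≤ 2 < 3, so take 2; remainder 0
3730 = 2584 + 987 + 144 + 13 + 2, which has 5 terms.

5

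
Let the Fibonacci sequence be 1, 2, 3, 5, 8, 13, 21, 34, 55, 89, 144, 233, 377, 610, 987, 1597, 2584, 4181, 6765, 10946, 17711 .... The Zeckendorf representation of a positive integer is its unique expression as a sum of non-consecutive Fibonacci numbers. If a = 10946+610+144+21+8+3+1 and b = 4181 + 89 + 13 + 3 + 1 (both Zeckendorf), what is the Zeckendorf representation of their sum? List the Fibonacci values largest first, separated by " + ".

10946 + 4181 + 610 + 233 + 34 + 13 + 3

The two numbers are 11733 and 4287, so their sum is 16020.
Greedy algorithm:
10946 ≤ 16020 < 17711, so take 10946; remainder 5074
4181 ≤ 5074 < 6765, so take 4181; remainder 893
610 ≤ 893 < 987, so take 610; remainder 283
233 ≤ 283 < 377, so take 233; remainder 50
34 ≤ 50 < 55, so take 34; remainder 16
13 ≤ 16 < 21, so take 13; remainder 3
3 ≤ 3 < 5, so take 3; remainder 0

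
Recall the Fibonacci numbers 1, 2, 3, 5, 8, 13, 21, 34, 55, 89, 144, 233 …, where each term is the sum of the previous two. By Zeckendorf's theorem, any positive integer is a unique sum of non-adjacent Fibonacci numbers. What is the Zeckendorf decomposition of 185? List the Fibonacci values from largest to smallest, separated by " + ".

Greedily peel off the largest Fibonacci term at each step:
subtract 144 from 185: 41 remains
subtract 34 from 41: 7 remains
subtract 5 from 7: 2 remains
subtract 2 from 2: 0 remains
So 185 = 144 + 34 + 5 + 2, with no two terms consecutive in the sequence.

144 + 34 + 5 + 2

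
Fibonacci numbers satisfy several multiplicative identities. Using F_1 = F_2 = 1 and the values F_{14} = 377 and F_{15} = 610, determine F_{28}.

317811

By the doubling identity F_{2k} = F_k(2F_{k+1} − F_k): F_{28} = 377·(2·610 − 377) = 377·843 = 317811.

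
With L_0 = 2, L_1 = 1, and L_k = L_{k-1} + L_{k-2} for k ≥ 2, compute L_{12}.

322

Iterating the recurrence up to L_{8} = 47 and L_{7} = 29:
L_{9} = L_{8} + L_{7} = 47 + 29 = 76
L_{10} = L_{9} + L_{8} = 76 + 47 = 123
L_{11} = L_{10} + L_{9} = 123 + 76 = 199
L_{12} = L_{11} + L_{10} = 199 + 123 = 322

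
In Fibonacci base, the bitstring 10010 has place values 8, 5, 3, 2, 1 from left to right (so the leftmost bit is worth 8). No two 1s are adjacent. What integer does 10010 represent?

Summing the place values of the 1 bits: 8 + 2 = 10.

10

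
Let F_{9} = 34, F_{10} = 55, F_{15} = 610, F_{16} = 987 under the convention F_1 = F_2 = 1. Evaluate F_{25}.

75025

By the addition formula F_{m+n} = F_m F_{n+1} + F_{m−1} F_n with m=10, n=15: F_{25} = 55·987 + 34·610 = 54285 + 20740 = 75025.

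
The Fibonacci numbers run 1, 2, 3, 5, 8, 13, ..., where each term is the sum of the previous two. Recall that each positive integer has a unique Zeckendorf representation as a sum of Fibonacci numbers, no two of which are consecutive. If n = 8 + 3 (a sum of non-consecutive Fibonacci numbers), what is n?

8 + 3 = 11.

11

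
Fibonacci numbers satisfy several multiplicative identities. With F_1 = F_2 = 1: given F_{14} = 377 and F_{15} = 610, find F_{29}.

514229

By F_{2k+1} = F_k² + F_{k+1}²: F_{29} = 377² + 610² = 142129 + 372100 = 514229.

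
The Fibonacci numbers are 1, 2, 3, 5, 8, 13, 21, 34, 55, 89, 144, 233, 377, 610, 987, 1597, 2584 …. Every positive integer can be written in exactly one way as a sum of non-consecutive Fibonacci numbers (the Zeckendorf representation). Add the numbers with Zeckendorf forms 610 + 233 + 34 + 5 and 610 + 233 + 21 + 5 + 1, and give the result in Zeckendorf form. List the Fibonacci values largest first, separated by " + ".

The two numbers are 882 and 870, so their sum is 1752.
largest Fibonacci ≤ 1752 is 1597; 1752 − 1597 = 155
largest Fibonacci ≤ 155 is 144; 155 − 144 = 11
largest Fibonacci ≤ 11 is 8; 11 − 8 = 3
largest Fibonacci ≤ 3 is 3; 3 − 3 = 0

1597 + 144 + 8 + 3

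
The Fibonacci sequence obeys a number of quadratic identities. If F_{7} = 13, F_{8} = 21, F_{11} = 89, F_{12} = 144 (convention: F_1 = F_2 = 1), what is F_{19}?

By the addition formula F_{m+n} = F_m F_{n+1} + F_{m−1} F_n with m=8, n=11: F_{19} = 21·144 + 13·89 = 3024 + 1157 = 4181.

4181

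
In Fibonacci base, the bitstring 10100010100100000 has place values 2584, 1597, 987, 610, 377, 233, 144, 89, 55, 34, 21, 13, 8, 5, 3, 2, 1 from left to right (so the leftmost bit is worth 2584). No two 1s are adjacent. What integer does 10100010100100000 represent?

3783

Summing the place values of the 1 bits: 2584 + 987 + 144 + 55 + 13 = 3783.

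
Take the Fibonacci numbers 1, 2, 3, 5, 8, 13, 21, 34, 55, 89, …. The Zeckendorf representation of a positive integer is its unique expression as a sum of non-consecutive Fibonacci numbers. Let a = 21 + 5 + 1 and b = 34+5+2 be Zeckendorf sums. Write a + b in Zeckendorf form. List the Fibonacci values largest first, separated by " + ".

The two numbers are 27 and 41, so their sum is 68.
68: greatest Fibonacci not exceeding it is 55, leaving 13
13: greatest Fibonacci not exceeding it is 13, leaving 0

55 + 13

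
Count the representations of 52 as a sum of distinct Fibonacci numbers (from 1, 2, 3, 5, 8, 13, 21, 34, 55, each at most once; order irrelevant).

52 = 34+13+5 = 34+13+3+2 = 34+8+5+3+2 = 21+13+8+5+3+2 — 4 representations.

4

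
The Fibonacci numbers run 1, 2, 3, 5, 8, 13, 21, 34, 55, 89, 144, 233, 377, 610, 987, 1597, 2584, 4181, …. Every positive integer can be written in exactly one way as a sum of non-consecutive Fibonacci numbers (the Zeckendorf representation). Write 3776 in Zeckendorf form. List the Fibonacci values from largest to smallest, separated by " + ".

Repeatedly subtract the largest Fibonacci number that fits:
take 2584 (≤ 3776); 3776 − 2584 = 1192
take 987 (≤ 1192); 1192 − 987 = 205
take 144 (≤ 205); 205 − 144 = 61
take 55 (≤ 61); 61 − 55 = 6
take 5 (≤ 6); 6 − 5 = 1
take 1 (≤ 1); 1 − 1 = 0
So 3776 = 2584 + 987 + 144 + 55 + 5 + 1, with no two terms consecutive in the sequence.

2584 + 987 + 144 + 55 + 5 + 1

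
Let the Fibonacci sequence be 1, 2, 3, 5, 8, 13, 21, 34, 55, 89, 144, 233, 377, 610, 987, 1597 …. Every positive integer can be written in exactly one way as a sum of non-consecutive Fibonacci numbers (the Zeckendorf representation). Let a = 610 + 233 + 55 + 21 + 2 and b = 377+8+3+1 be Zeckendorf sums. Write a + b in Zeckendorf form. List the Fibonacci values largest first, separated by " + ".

The two numbers are 921 and 389, so their sum is 1310.
987 ≤ 1310 < 1597, so take 987; remainder 323
233 ≤ 323 < 377, so take 233; remainder 90
89 ≤ 90 < 144, so take 89; remainder 1
1 ≤ 1 < 2, so take 1; remainder 0

987 + 233 + 89 + 1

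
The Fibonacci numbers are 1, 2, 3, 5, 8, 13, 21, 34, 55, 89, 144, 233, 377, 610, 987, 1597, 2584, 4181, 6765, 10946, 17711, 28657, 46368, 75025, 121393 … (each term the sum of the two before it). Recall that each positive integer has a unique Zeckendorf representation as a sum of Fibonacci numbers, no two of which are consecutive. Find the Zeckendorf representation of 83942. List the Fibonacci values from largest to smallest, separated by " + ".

75025 + 6765 + 1597 + 377 + 144 + 34

75025 ≤ 83942 < 121393, so take 75025; remainder 8917
6765 ≤ 8917 < 10946, so take 6765; remainder 2152
1597 ≤ 2152 < 2584, so take 1597; remainder 555
377 ≤ 555 < 610, so take 377; remainder 178
144 ≤ 178 < 233, so take 144; remainder 34
34 ≤ 34 < 55, so take 34; remainder 0
So 83942 = 75025 + 6765 + 1597 + 377 + 144 + 34, with no two terms consecutive in the sequence.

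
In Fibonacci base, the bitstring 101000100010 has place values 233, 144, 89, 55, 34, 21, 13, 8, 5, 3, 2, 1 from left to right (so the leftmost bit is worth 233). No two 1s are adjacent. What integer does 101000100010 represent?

Summing the place values of the 1 bits: 233 + 89 + 13 + 2 = 337.

337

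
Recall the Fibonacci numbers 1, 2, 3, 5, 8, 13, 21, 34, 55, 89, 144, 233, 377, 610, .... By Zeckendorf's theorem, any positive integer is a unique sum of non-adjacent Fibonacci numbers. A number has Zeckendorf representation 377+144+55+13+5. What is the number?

594

377+144+55+13+5 = 594.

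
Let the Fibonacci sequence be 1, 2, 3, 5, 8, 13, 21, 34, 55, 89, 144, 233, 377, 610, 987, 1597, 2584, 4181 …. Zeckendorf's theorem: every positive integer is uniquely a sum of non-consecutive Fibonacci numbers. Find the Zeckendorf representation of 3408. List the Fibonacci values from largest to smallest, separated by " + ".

2584 + 610 + 144 + 55 + 13 + 2

Greedily peel off the largest Fibonacci term at each step:
3408: greatest Fibonacci not exceeding it is 2584, leaving 824
824: greatest Fibonacci not exceeding it is 610, leaving 214
214: greatest Fibonacci not exceeding it is 144, leaving 70
70: greatest Fibonacci not exceeding it is 55, leaving 15
15: greatest Fibonacci not exceeding it is 13, leaving 2
2: greatest Fibonacci not exceeding it is 2, leaving 0
So 3408 = 2584 + 610 + 144 + 55 + 13 + 2, with no two terms consecutive in the sequence.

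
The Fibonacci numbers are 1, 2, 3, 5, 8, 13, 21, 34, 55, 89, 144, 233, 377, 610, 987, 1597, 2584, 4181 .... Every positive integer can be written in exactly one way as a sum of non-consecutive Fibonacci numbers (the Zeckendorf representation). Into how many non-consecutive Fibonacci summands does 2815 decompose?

6

Repeatedly subtract the largest Fibonacci number that fits:
largest Fibonacci ≤ 2815 is 2584; 2815 − 2584 = 231
largest Fibonacci ≤ 231 is 144; 231 − 144 = 87
largest Fibonacci ≤ 87 is 55; 87 − 55 = 32
largest Fibonacci ≤ 32 is 21; 32 − 21 = 11
largest Fibonacci ≤ 11 is 8; 11 − 8 = 3
largest Fibonacci ≤ 3 is 3; 3 − 3 = 0
2815 = 2584 + 144 + 55 + 21 + 8 + 3, which has 6 terms.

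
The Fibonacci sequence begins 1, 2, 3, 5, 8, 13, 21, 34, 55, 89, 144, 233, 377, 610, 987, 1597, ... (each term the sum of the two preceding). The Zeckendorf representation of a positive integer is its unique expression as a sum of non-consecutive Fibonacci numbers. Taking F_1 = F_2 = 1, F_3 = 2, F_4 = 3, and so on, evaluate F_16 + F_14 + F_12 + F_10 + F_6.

F_16 + F_14 + F_12 + F_10 + F_6 = 987 + 377 + 144 + 55 + 8 = 1571.

1571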